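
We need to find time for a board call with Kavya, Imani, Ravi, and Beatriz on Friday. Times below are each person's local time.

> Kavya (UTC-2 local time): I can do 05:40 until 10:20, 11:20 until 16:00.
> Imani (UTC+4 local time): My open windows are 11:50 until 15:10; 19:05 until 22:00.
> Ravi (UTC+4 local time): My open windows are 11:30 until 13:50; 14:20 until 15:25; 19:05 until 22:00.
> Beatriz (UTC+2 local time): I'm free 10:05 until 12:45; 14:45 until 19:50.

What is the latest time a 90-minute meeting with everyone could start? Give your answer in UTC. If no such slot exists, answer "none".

Kavya in UTC: 07:40-12:20, 13:20-18:00 (add 2h to convert from UTC-2).
Imani in UTC: 07:50-11:10, 15:05-18:00 (subtract 4h to convert from UTC+4).
Ravi in UTC: 07:30-09:50, 10:20-11:25, 15:05-18:00 (subtract 4h to convert from UTC+4).
Beatriz in UTC: 08:05-10:45, 12:45-17:50 (subtract 2h to convert from UTC+2).
Kavya ∩ Imani: 07:50-11:10, 15:05-18:00.
Kavya ∩ Imani ∩ Ravi: 07:50-09:50, 10:20-11:10, 15:05-18:00.
Kavya ∩ Imani ∩ Ravi ∩ Beatriz: 08:05-09:50, 10:20-10:45, 15:05-17:50.
The last common window of at least 90 minutes is 15:05-17:50; a 90-minute meeting can start as late as 16:20 and still end by 17:50.

16:20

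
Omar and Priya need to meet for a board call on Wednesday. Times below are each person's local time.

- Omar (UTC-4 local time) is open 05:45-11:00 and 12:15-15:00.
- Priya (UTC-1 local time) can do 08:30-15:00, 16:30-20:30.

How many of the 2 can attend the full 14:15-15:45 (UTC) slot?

Omar in UTC: 09:45-15:00, 16:15-19:00 (add 4h to convert from UTC-4).
Priya in UTC: 09:30-16:00, 17:30-21:30 (add 1h to convert from UTC-1).
Priya can make the full 14:15-15:45 slot — that's 1.

1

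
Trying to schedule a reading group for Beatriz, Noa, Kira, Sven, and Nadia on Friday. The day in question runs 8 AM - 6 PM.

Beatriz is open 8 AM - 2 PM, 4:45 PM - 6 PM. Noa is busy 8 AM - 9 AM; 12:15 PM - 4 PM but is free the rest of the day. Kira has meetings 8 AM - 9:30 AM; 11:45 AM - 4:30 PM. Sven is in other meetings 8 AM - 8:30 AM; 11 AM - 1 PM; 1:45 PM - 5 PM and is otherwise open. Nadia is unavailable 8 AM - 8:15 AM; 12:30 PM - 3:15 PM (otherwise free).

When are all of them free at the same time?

Beatriz free: 08:00-14:00, 16:45-18:00.
Noa free: 09:00-12:15, 16:00-18:00 (invert busy blocks within the working day).
Kira free: 09:30-11:45, 16:30-18:00 (invert busy blocks within the working day).
Sven free: 08:30-11:00, 13:00-13:45, 17:00-18:00 (invert busy blocks within the working day).
Nadia free: 08:15-12:30, 15:15-18:00 (invert busy blocks within the working day).
Beatriz ∩ Noa: 09:00-12:15, 16:45-18:00.
Beatriz ∩ Noa ∩ Kira: 09:30-11:45, 16:45-18:00.
Beatriz ∩ Noa ∩ Kira ∩ Sven: 09:30-11:00, 17:00-18:00.
Beatriz ∩ Noa ∩ Kira ∩ Sven ∩ Nadia: 09:30-11:00, 17:00-18:00.

09:30-11:00, 17:00-18:00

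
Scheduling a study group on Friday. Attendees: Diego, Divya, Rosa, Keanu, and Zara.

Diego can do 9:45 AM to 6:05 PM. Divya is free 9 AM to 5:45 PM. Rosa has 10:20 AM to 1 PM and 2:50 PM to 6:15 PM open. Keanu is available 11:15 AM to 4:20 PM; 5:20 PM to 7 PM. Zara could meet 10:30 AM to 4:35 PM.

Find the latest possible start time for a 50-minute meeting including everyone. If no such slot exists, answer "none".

Diego ∩ Divya: 09:45-17:45.
Diego ∩ Divya ∩ Rosa: 10:20-13:00, 14:50-17:45.
Diego ∩ Divya ∩ Rosa ∩ Keanu: 11:15-13:00, 14:50-16:20, 17:20-17:45.
Diego ∩ Divya ∩ Rosa ∩ Keanu ∩ Zara: 11:15-13:00, 14:50-16:20.
The last common window of at least 50 minutes is 14:50-16:20; a 50-minute meeting can start as late as 15:30 and still end by 16:20.

15:30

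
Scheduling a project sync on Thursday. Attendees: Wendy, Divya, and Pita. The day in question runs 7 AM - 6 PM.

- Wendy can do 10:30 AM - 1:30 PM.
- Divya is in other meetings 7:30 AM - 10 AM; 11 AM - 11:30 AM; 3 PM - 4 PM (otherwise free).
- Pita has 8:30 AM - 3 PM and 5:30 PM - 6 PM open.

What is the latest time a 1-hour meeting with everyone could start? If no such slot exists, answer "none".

12:30

Wendy free: 10:30-13:30.
Divya free: 07:00-07:30, 10:00-11:00, 11:30-15:00, 16:00-18:00 (invert busy blocks within the working day).
Pita free: 08:30-15:00, 17:30-18:00.
Wendy ∩ Divya: 10:30-11:00, 11:30-13:30.
Wendy ∩ Divya ∩ Pita: 10:30-11:00, 11:30-13:30.
So the common availability across everyone is 10:30-11:00, 11:30-13:30.
The last common window of at least 60 minutes is 11:30-13:30; a 60-minute meeting can start as late as 12:30 and still end by 13:30.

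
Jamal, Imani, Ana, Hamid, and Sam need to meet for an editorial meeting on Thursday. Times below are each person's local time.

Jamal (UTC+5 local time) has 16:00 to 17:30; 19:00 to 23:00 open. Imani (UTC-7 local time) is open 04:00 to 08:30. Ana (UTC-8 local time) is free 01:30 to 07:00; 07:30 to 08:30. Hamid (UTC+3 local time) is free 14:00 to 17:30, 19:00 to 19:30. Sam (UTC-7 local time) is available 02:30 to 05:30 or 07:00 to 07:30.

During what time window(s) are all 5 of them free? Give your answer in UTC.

11:00-12:30, 14:00-14:30

Jamal in UTC: 11:00-12:30, 14:00-18:00 (subtract 5h to convert from UTC+5).
Imani in UTC: 11:00-15:30 (add 7h to convert from UTC-7).
Ana in UTC: 09:30-15:00, 15:30-16:30 (add 8h to convert from UTC-8).
Hamid in UTC: 11:00-14:30, 16:00-16:30 (subtract 3h to convert from UTC+3).
Sam in UTC: 09:30-12:30, 14:00-14:30 (add 7h to convert from UTC-7).
Jamal ∩ Imani: 11:00-12:30, 14:00-15:30.
Jamal ∩ Imani ∩ Ana: 11:00-12:30, 14:00-15:00.
Jamal ∩ Imani ∩ Ana ∩ Hamid: 11:00-12:30, 14:00-14:30.
Jamal ∩ Imani ∩ Ana ∩ Hamid ∩ Sam: 11:00-12:30, 14:00-14:30.
So the common availability across everyone is 11:00-12:30, 14:00-14:30.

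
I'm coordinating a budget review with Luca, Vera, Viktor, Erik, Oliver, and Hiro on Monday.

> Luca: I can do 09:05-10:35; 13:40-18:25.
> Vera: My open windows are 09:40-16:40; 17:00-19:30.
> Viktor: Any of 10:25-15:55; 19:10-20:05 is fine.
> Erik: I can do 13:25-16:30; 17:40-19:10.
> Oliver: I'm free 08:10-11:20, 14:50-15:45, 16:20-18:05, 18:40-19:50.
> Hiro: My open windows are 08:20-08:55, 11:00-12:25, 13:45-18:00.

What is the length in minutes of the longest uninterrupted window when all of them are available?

55

Luca ∩ Vera: 09:40-10:35, 13:40-16:40, 17:00-18:25.
Luca ∩ Vera ∩ Viktor: 10:25-10:35, 13:40-15:55.
Luca ∩ Vera ∩ Viktor ∩ Erik: 13:40-15:55.
Luca ∩ Vera ∩ Viktor ∩ Erik ∩ Oliver: 14:50-15:45.
Luca ∩ Vera ∩ Viktor ∩ Erik ∩ Oliver ∩ Hiro: 14:50-15:45.
The longest is 14:50-15:45 at 55 minutes.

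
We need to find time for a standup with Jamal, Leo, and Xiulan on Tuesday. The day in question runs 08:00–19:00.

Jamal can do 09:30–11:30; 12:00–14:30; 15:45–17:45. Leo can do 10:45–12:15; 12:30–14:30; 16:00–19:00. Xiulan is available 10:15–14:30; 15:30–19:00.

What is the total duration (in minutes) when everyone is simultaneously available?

285

Jamal ∩ Leo: 10:45-11:30, 12:00-12:15, 12:30-14:30, 16:00-17:45.
Jamal ∩ Leo ∩ Xiulan: 10:45-11:30, 12:00-12:15, 12:30-14:30, 16:00-17:45.
Summing the common windows: 45 + 15 + 120 + 105 = 285 minutes.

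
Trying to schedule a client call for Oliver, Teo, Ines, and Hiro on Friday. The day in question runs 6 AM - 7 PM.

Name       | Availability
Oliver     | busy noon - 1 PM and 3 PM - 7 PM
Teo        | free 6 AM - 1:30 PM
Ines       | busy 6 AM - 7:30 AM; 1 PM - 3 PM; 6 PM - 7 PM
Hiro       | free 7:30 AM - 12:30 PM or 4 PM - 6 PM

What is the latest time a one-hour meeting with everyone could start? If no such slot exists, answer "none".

Oliver free: 06:00-12:00, 13:00-15:00 (invert busy blocks within the working day).
Teo free: 06:00-13:30.
Ines free: 07:30-13:00, 15:00-18:00 (invert busy blocks within the working day).
Hiro free: 07:30-12:30, 16:00-18:00.
Oliver ∩ Teo: 06:00-12:00, 13:00-13:30.
Oliver ∩ Teo ∩ Ines: 07:30-12:00.
Oliver ∩ Teo ∩ Ines ∩ Hiro: 07:30-12:00.
So the common availability across everyone is 07:30-12:00.
The last common window of at least 60 minutes is 07:30-12:00; a 60-minute meeting can start as late as 11:00 and still end by 12:00.

11:00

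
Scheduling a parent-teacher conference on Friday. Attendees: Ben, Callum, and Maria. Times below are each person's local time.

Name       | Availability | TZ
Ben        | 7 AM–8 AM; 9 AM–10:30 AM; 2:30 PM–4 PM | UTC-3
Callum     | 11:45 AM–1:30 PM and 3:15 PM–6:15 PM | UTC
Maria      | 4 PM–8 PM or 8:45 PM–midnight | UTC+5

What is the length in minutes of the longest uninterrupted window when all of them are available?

Ben in UTC: 10:00-11:00, 12:00-13:30, 17:30-19:00 (add 3h to convert from UTC-3).
Callum in UTC: 11:45-13:30, 15:15-18:15.
Maria in UTC: 11:00-15:00, 15:45-19:00 (subtract 5h to convert from UTC+5).
Ben ∩ Callum: 12:00-13:30, 17:30-18:15.
Ben ∩ Callum ∩ Maria: 12:00-13:30, 17:30-18:15.
Those are the intersection windows.
The longest is 12:00-13:30 at 90 minutes.

90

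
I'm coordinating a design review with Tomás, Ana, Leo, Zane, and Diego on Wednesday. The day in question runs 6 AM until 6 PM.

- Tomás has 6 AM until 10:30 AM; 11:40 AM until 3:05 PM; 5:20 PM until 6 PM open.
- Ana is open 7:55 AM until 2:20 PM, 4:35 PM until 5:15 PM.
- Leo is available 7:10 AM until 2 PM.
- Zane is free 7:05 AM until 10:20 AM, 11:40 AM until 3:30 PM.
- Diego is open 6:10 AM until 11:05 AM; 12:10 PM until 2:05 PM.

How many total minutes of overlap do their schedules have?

255

Tomás ∩ Ana: 07:55-10:30, 11:40-14:20.
Tomás ∩ Ana ∩ Leo: 07:55-10:30, 11:40-14:00.
Tomás ∩ Ana ∩ Leo ∩ Zane: 07:55-10:20, 11:40-14:00.
Tomás ∩ Ana ∩ Leo ∩ Zane ∩ Diego: 07:55-10:20, 12:10-14:00.
Summing the common windows: 145 + 110 = 255 minutes.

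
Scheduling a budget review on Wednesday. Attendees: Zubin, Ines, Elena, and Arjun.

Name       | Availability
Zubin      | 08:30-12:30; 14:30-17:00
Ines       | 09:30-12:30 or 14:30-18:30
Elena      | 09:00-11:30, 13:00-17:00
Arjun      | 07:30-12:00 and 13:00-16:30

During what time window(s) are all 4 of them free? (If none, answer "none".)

Zubin ∩ Ines: 09:30-12:30, 14:30-17:00.
Zubin ∩ Ines ∩ Elena: 09:30-11:30, 14:30-17:00.
Zubin ∩ Ines ∩ Elena ∩ Arjun: 09:30-11:30, 14:30-16:30.

09:30-11:30, 14:30-16:30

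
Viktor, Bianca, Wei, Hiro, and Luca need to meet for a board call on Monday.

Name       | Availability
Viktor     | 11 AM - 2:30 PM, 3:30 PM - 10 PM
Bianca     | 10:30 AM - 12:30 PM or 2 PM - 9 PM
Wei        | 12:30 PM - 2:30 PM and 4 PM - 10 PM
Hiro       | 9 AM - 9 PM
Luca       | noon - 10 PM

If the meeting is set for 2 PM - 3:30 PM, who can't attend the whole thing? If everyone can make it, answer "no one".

Viktor: not fully free for 14:00-15:30. Bianca: free for 14:00-15:30. Wei: not fully free for 14:00-15:30. Hiro: free for 14:00-15:30. Luca: free for 14:00-15:30.

Viktor, Wei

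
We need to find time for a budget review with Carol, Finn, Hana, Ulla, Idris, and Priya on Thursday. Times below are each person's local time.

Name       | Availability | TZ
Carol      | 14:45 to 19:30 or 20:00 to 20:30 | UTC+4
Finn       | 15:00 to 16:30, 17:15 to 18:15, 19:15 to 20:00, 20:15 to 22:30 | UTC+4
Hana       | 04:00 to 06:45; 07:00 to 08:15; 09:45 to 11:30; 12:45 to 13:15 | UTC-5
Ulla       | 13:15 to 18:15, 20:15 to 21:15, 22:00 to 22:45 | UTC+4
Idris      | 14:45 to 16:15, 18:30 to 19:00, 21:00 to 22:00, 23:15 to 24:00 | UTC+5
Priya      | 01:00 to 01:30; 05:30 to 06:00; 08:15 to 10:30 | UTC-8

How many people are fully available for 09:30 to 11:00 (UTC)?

Carol in UTC: 10:45-15:30, 16:00-16:30 (subtract 4h to convert from UTC+4).
Finn in UTC: 11:00-12:30, 13:15-14:15, 15:15-16:00, 16:15-18:30 (subtract 4h to convert from UTC+4).
Hana in UTC: 09:00-11:45, 12:00-13:15, 14:45-16:30, 17:45-18:15 (add 5h to convert from UTC-5).
Ulla in UTC: 09:15-14:15, 16:15-17:15, 18:00-18:45 (subtract 4h to convert from UTC+4).
Idris in UTC: 09:45-11:15, 13:30-14:00, 16:00-17:00, 18:15-19:00 (subtract 5h to convert from UTC+5).
Priya in UTC: 09:00-09:30, 13:30-14:00, 16:15-18:30 (add 8h to convert from UTC-8).
Hana and Ulla can make the full 09:30-11:00 slot — that's 2.

2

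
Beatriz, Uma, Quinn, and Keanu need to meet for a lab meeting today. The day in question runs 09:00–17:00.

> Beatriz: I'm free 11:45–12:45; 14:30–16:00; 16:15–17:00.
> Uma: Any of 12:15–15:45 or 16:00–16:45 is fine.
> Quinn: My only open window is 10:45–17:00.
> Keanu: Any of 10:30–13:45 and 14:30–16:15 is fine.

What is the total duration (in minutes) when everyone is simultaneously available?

Beatriz ∩ Uma: 12:15-12:45, 14:30-15:45, 16:15-16:45.
Beatriz ∩ Uma ∩ Quinn: 12:15-12:45, 14:30-15:45, 16:15-16:45.
Beatriz ∩ Uma ∩ Quinn ∩ Keanu: 12:15-12:45, 14:30-15:45.
Those are the intersection windows.
Summing the common windows: 30 + 75 = 105 minutes.

105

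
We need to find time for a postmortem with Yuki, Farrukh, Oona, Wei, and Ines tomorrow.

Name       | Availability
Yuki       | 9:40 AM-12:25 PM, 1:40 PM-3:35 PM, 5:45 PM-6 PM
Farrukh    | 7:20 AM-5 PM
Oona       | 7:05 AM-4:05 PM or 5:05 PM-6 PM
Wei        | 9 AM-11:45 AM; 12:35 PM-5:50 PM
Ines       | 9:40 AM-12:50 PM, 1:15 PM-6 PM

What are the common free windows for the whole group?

09:40-11:45, 13:40-15:35

Yuki ∩ Farrukh: 09:40-12:25, 13:40-15:35.
Yuki ∩ Farrukh ∩ Oona: 09:40-12:25, 13:40-15:35.
Yuki ∩ Farrukh ∩ Oona ∩ Wei: 09:40-11:45, 13:40-15:35.
Yuki ∩ Farrukh ∩ Oona ∩ Wei ∩ Ines: 09:40-11:45, 13:40-15:35.
Those are the intersection windows.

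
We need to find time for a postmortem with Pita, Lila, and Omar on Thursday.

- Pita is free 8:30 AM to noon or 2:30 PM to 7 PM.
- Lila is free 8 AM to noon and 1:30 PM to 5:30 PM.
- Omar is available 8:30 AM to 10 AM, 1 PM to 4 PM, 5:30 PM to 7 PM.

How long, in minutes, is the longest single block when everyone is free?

Pita ∩ Lila: 08:30-12:00, 14:30-17:30.
Pita ∩ Lila ∩ Omar: 08:30-10:00, 14:30-16:00.
The longest is 08:30-10:00 at 90 minutes.

90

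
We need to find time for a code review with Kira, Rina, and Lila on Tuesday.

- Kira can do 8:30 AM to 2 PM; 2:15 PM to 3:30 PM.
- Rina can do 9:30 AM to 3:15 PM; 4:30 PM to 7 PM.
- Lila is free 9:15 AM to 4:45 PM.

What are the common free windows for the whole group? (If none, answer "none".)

09:30-14:00, 14:15-15:15

Kira ∩ Rina: 09:30-14:00, 14:15-15:15.
Kira ∩ Rina ∩ Lila: 09:30-14:00, 14:15-15:15.
Those are the intersection windows.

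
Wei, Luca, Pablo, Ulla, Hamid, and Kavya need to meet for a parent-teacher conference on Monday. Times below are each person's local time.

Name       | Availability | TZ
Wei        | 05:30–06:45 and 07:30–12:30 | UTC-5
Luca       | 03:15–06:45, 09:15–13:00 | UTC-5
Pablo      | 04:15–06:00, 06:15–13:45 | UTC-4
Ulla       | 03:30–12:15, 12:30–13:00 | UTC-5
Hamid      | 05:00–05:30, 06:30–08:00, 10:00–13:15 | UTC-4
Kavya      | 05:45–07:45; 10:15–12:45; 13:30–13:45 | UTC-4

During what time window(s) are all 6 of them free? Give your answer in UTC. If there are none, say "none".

Wei in UTC: 10:30-11:45, 12:30-17:30 (add 5h to convert from UTC-5).
Luca in UTC: 08:15-11:45, 14:15-18:00 (add 5h to convert from UTC-5).
Pablo in UTC: 08:15-10:00, 10:15-17:45 (add 4h to convert from UTC-4).
Ulla in UTC: 08:30-17:15, 17:30-18:00 (add 5h to convert from UTC-5).
Hamid in UTC: 09:00-09:30, 10:30-12:00, 14:00-17:15 (add 4h to convert from UTC-4).
Kavya in UTC: 09:45-11:45, 14:15-16:45, 17:30-17:45 (add 4h to convert from UTC-4).
Wei ∩ Luca: 10:30-11:45, 14:15-17:30.
Wei ∩ Luca ∩ Pablo: 10:30-11:45, 14:15-17:30.
Wei ∩ Luca ∩ Pablo ∩ Ulla: 10:30-11:45, 14:15-17:15.
Wei ∩ Luca ∩ Pablo ∩ Ulla ∩ Hamid: 10:30-11:45, 14:15-17:15.
Wei ∩ Luca ∩ Pablo ∩ Ulla ∩ Hamid ∩ Kavya: 10:30-11:45, 14:15-16:45.
So the common availability across everyone is 10:30-11:45, 14:15-16:45.

10:30-11:45, 14:15-16:45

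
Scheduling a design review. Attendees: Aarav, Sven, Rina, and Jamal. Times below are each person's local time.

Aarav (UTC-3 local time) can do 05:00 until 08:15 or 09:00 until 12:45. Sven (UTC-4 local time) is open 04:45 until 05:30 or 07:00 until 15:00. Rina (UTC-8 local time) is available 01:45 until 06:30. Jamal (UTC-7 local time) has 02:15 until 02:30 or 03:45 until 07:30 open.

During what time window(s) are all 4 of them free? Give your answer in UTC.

11:00-11:15, 12:00-14:30

Aarav in UTC: 08:00-11:15, 12:00-15:45 (add 3h to convert from UTC-3).
Sven in UTC: 08:45-09:30, 11:00-19:00 (add 4h to convert from UTC-4).
Rina in UTC: 09:45-14:30 (add 8h to convert from UTC-8).
Jamal in UTC: 09:15-09:30, 10:45-14:30 (add 7h to convert from UTC-7).
Aarav ∩ Sven: 08:45-09:30, 11:00-11:15, 12:00-15:45.
Aarav ∩ Sven ∩ Rina: 11:00-11:15, 12:00-14:30.
Aarav ∩ Sven ∩ Rina ∩ Jamal: 11:00-11:15, 12:00-14:30.
Those are the intersection windows.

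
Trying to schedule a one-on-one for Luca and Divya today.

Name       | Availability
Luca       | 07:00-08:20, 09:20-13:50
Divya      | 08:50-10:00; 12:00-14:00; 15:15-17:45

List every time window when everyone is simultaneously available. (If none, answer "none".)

Luca ∩ Divya: 09:20-10:00, 12:00-13:50.

09:20-10:00, 12:00-13:50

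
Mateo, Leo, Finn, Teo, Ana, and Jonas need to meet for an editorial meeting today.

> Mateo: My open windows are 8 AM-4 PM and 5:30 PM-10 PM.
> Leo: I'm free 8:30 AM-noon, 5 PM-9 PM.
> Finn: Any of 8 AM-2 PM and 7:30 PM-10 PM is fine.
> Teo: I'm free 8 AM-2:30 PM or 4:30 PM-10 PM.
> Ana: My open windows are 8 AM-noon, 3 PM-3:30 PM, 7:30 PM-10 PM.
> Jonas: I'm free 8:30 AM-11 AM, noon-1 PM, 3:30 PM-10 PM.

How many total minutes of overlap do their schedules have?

Mateo ∩ Leo: 08:30-12:00, 17:30-21:00.
Mateo ∩ Leo ∩ Finn: 08:30-12:00, 19:30-21:00.
Mateo ∩ Leo ∩ Finn ∩ Teo: 08:30-12:00, 19:30-21:00.
Mateo ∩ Leo ∩ Finn ∩ Teo ∩ Ana: 08:30-12:00, 19:30-21:00.
Mateo ∩ Leo ∩ Finn ∩ Teo ∩ Ana ∩ Jonas: 08:30-11:00, 19:30-21:00.
Summing the common windows: 150 + 90 = 240 minutes.

240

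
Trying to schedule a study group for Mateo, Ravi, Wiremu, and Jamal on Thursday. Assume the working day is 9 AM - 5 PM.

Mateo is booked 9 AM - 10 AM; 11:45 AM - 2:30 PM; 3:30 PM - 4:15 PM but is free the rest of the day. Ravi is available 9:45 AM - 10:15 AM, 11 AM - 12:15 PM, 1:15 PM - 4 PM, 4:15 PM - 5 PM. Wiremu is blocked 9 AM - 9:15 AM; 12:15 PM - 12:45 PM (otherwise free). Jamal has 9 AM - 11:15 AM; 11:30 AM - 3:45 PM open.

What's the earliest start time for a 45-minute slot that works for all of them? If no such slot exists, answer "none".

14:30

Mateo free: 10:00-11:45, 14:30-15:30, 16:15-17:00 (invert busy blocks within the working day).
Ravi free: 09:45-10:15, 11:00-12:15, 13:15-16:00, 16:15-17:00.
Wiremu free: 09:15-12:15, 12:45-17:00 (invert busy blocks within the working day).
Jamal free: 09:00-11:15, 11:30-15:45.
Mateo ∩ Ravi: 10:00-10:15, 11:00-11:45, 14:30-15:30, 16:15-17:00.
Mateo ∩ Ravi ∩ Wiremu: 10:00-10:15, 11:00-11:45, 14:30-15:30, 16:15-17:00.
Mateo ∩ Ravi ∩ Wiremu ∩ Jamal: 10:00-10:15, 11:00-11:15, 11:30-11:45, 14:30-15:30.
Those are the intersection windows.
The first common window of at least 45 minutes is 14:30-15:30, so the earliest start is 14:30.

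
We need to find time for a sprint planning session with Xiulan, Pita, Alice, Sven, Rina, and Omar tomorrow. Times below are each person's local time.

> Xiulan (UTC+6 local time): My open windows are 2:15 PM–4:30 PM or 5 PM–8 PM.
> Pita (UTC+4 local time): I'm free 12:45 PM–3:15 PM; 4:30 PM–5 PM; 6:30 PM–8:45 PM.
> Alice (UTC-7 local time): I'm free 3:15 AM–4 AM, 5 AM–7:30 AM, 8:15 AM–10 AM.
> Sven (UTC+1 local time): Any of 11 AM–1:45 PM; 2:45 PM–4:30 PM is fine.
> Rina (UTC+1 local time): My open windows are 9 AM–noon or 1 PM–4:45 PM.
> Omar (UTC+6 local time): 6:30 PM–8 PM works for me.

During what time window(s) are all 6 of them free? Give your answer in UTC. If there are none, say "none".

Xiulan in UTC: 08:15-10:30, 11:00-14:00 (subtract 6h to convert from UTC+6).
Pita in UTC: 08:45-11:15, 12:30-13:00, 14:30-16:45 (subtract 4h to convert from UTC+4).
Alice in UTC: 10:15-11:00, 12:00-14:30, 15:15-17:00 (add 7h to convert from UTC-7).
Sven in UTC: 10:00-12:45, 13:45-15:30 (subtract 1h to convert from UTC+1).
Rina in UTC: 08:00-11:00, 12:00-15:45 (subtract 1h to convert from UTC+1).
Omar in UTC: 12:30-14:00 (subtract 6h to convert from UTC+6).
Xiulan ∩ Pita: 08:45-10:30, 11:00-11:15, 12:30-13:00.
Xiulan ∩ Pita ∩ Alice: 10:15-10:30, 12:30-13:00.
Xiulan ∩ Pita ∩ Alice ∩ Sven: 10:15-10:30, 12:30-12:45.
Xiulan ∩ Pita ∩ Alice ∩ Sven ∩ Rina: 10:15-10:30, 12:30-12:45.
Xiulan ∩ Pita ∩ Alice ∩ Sven ∩ Rina ∩ Omar: 12:30-12:45.

12:30-12:45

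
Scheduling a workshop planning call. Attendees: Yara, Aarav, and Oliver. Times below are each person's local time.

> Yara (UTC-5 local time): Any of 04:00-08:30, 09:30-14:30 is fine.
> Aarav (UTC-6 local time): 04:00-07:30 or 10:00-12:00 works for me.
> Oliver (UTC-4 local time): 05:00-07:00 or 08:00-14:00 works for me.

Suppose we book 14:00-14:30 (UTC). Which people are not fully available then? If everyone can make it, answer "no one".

Yara in UTC: 09:00-13:30, 14:30-19:30 (add 5h to convert from UTC-5).
Aarav in UTC: 10:00-13:30, 16:00-18:00 (add 6h to convert from UTC-6).
Oliver in UTC: 09:00-11:00, 12:00-18:00 (add 4h to convert from UTC-4).
Yara: not fully free for 14:00-14:30. Aarav: not fully free for 14:00-14:30. Oliver: free for 14:00-14:30.

Aarav, Yara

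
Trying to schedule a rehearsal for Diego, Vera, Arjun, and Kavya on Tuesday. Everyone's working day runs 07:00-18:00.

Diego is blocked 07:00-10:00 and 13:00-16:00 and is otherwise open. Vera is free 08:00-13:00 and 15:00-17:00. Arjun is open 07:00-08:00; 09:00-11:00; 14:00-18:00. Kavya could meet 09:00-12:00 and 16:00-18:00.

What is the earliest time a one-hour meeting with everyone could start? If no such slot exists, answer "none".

Diego free: 10:00-13:00, 16:00-18:00 (invert busy blocks within the working day).
Vera free: 08:00-13:00, 15:00-17:00.
Arjun free: 07:00-08:00, 09:00-11:00, 14:00-18:00.
Kavya free: 09:00-12:00, 16:00-18:00.
Diego ∩ Vera: 10:00-13:00, 16:00-17:00.
Diego ∩ Vera ∩ Arjun: 10:00-11:00, 16:00-17:00.
Diego ∩ Vera ∩ Arjun ∩ Kavya: 10:00-11:00, 16:00-17:00.
The first common window of at least 60 minutes is 10:00-11:00, so the earliest start is 10:00.

10:00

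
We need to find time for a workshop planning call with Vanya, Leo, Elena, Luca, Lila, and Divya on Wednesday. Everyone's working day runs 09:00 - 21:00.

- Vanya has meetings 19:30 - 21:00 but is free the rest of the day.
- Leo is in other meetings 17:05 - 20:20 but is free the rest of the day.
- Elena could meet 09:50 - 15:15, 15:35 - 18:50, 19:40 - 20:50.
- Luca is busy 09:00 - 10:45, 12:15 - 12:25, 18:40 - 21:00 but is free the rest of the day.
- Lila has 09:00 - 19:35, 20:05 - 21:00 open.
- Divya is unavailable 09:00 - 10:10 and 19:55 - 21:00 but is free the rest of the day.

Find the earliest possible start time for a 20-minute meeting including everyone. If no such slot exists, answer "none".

Vanya free: 09:00-19:30 (invert busy blocks within the working day).
Leo free: 09:00-17:05, 20:20-21:00 (invert busy blocks within the working day).
Elena free: 09:50-15:15, 15:35-18:50, 19:40-20:50.
Luca free: 10:45-12:15, 12:25-18:40 (invert busy blocks within the working day).
Lila free: 09:00-19:35, 20:05-21:00.
Divya free: 10:10-19:55 (invert busy blocks within the working day).
Vanya ∩ Leo: 09:00-17:05.
Vanya ∩ Leo ∩ Elena: 09:50-15:15, 15:35-17:05.
Vanya ∩ Leo ∩ Elena ∩ Luca: 10:45-12:15, 12:25-15:15, 15:35-17:05.
Vanya ∩ Leo ∩ Elena ∩ Luca ∩ Lila: 10:45-12:15, 12:25-15:15, 15:35-17:05.
Vanya ∩ Leo ∩ Elena ∩ Luca ∩ Lila ∩ Divya: 10:45-12:15, 12:25-15:15, 15:35-17:05.
The first common window of at least 20 minutes is 10:45-12:15, so the earliest start is 10:45.

10:45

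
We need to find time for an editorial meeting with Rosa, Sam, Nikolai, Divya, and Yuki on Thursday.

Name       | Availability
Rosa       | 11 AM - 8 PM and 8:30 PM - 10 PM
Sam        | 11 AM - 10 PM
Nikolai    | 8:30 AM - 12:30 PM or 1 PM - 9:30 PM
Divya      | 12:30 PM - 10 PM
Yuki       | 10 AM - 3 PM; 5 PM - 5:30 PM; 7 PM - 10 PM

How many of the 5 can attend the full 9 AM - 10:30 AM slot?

1

Nikolai can make the full 09:00-10:30 slot — that's 1.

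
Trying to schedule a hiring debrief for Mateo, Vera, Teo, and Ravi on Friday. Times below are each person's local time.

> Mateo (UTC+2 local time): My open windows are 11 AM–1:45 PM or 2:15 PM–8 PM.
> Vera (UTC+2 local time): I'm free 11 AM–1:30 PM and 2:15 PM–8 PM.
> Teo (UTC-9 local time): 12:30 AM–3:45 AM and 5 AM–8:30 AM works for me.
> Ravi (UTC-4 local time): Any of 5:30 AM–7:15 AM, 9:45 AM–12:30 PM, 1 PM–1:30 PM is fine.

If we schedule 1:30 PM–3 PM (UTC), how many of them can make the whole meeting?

Mateo in UTC: 09:00-11:45, 12:15-18:00 (subtract 2h to convert from UTC+2).
Vera in UTC: 09:00-11:30, 12:15-18:00 (subtract 2h to convert from UTC+2).
Teo in UTC: 09:30-12:45, 14:00-17:30 (add 9h to convert from UTC-9).
Ravi in UTC: 09:30-11:15, 13:45-16:30, 17:00-17:30 (add 4h to convert from UTC-4).
Mateo and Vera can make the full 13:30-15:00 slot — that's 2.

2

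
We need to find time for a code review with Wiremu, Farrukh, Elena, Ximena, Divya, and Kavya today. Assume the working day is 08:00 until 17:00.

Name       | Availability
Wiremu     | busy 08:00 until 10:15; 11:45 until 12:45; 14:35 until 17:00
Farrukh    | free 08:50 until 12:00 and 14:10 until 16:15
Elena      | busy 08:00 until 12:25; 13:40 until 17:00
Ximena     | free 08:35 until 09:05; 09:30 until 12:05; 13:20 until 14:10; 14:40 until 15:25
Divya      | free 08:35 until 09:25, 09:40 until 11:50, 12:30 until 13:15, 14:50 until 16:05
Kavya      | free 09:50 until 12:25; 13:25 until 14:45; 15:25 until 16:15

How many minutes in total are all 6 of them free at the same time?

0

Wiremu free: 10:15-11:45, 12:45-14:35 (invert busy blocks within the working day).
Farrukh free: 08:50-12:00, 14:10-16:15.
Elena free: 12:25-13:40 (invert busy blocks within the working day).
Ximena free: 08:35-09:05, 09:30-12:05, 13:20-14:10, 14:40-15:25.
Divya free: 08:35-09:25, 09:40-11:50, 12:30-13:15, 14:50-16:05.
Kavya free: 09:50-12:25, 13:25-14:45, 15:25-16:15.
Wiremu ∩ Farrukh: 10:15-11:45, 14:10-14:35.
Wiremu ∩ Farrukh ∩ Elena: ∅.
Wiremu ∩ Farrukh ∩ Elena ∩ Ximena: ∅.
Wiremu ∩ Farrukh ∩ Elena ∩ Ximena ∩ Divya: ∅.
Wiremu ∩ Farrukh ∩ Elena ∩ Ximena ∩ Divya ∩ Kavya: ∅.
There is no time when everyone is free.
There is no common window, so the total is 0 minutes.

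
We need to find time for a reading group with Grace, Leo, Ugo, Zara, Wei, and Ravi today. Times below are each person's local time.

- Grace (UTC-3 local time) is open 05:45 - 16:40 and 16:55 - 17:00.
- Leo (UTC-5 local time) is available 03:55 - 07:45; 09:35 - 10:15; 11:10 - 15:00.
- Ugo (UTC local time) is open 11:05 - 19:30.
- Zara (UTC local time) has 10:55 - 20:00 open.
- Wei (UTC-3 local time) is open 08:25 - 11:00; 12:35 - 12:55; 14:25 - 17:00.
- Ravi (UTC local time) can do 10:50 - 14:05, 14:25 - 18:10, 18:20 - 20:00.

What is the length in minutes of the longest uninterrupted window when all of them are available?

Grace in UTC: 08:45-19:40, 19:55-20:00 (add 3h to convert from UTC-3).
Leo in UTC: 08:55-12:45, 14:35-15:15, 16:10-20:00 (add 5h to convert from UTC-5).
Ugo in UTC: 11:05-19:30.
Zara in UTC: 10:55-20:00.
Wei in UTC: 11:25-14:00, 15:35-15:55, 17:25-20:00 (add 3h to convert from UTC-3).
Ravi in UTC: 10:50-14:05, 14:25-18:10, 18:20-20:00.
Grace ∩ Leo: 08:55-12:45, 14:35-15:15, 16:10-19:40, 19:55-20:00.
Grace ∩ Leo ∩ Ugo: 11:05-12:45, 14:35-15:15, 16:10-19:30.
Grace ∩ Leo ∩ Ugo ∩ Zara: 11:05-12:45, 14:35-15:15, 16:10-19:30.
Grace ∩ Leo ∩ Ugo ∩ Zara ∩ Wei: 11:25-12:45, 17:25-19:30.
Grace ∩ Leo ∩ Ugo ∩ Zara ∩ Wei ∩ Ravi: 11:25-12:45, 17:25-18:10, 18:20-19:30.
Those are the intersection windows.
The longest is 11:25-12:45 at 80 minutes.

80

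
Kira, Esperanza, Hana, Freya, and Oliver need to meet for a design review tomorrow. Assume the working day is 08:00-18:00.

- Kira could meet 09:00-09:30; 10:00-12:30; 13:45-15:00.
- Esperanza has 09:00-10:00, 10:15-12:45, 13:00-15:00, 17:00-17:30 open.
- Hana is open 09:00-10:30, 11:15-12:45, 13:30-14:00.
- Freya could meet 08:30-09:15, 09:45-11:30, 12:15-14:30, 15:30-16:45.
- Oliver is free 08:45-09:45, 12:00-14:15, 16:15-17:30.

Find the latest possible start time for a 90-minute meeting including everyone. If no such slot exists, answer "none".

none

Kira ∩ Esperanza: 09:00-09:30, 10:15-12:30, 13:45-15:00.
Kira ∩ Esperanza ∩ Hana: 09:00-09:30, 10:15-10:30, 11:15-12:30, 13:45-14:00.
Kira ∩ Esperanza ∩ Hana ∩ Freya: 09:00-09:15, 10:15-10:30, 11:15-11:30, 12:15-12:30, 13:45-14:00.
Kira ∩ Esperanza ∩ Hana ∩ Freya ∩ Oliver: 09:00-09:15, 12:15-12:30, 13:45-14:00.
No common window is at least 90 minutes long.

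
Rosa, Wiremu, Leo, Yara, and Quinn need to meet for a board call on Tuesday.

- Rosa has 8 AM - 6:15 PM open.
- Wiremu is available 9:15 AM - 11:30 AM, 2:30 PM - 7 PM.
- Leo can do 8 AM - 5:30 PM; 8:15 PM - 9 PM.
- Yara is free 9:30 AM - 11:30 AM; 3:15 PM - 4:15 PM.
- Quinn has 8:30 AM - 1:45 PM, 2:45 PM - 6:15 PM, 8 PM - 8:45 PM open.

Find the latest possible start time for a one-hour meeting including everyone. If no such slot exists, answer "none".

Rosa ∩ Wiremu: 09:15-11:30, 14:30-18:15.
Rosa ∩ Wiremu ∩ Leo: 09:15-11:30, 14:30-17:30.
Rosa ∩ Wiremu ∩ Leo ∩ Yara: 09:30-11:30, 15:15-16:15.
Rosa ∩ Wiremu ∩ Leo ∩ Yara ∩ Quinn: 09:30-11:30, 15:15-16:15.
Those are the intersection windows.
The last common window of at least 60 minutes is 15:15-16:15; a 60-minute meeting can start as late as 15:15 and still end by 16:15.

15:15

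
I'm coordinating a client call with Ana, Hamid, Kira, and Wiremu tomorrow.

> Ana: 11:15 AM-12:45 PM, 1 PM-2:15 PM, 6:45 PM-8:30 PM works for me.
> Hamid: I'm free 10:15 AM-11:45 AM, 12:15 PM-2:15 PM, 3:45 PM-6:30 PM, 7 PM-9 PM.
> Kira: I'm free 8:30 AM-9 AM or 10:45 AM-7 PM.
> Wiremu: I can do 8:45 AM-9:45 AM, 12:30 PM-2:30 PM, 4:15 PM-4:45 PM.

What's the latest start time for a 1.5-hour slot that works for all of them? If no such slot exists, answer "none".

Ana ∩ Hamid: 11:15-11:45, 12:15-12:45, 13:00-14:15, 19:00-20:30.
Ana ∩ Hamid ∩ Kira: 11:15-11:45, 12:15-12:45, 13:00-14:15.
Ana ∩ Hamid ∩ Kira ∩ Wiremu: 12:30-12:45, 13:00-14:15.
Those are the intersection windows.
No common window is at least 90 minutes long.

none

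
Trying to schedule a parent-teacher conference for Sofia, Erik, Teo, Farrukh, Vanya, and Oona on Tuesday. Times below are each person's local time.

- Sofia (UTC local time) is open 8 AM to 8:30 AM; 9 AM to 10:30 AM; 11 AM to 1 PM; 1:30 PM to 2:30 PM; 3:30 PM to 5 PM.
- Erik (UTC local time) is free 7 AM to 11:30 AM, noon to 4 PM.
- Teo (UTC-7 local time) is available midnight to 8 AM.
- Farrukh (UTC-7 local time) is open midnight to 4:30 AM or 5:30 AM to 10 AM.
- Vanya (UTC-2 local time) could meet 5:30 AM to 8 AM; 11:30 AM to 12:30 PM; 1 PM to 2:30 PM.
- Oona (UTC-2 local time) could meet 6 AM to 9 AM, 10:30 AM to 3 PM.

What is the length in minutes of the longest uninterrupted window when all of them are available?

Sofia in UTC: 08:00-08:30, 09:00-10:30, 11:00-13:00, 13:30-14:30, 15:30-17:00.
Erik in UTC: 07:00-11:30, 12:00-16:00.
Teo in UTC: 07:00-15:00 (add 7h to convert from UTC-7).
Farrukh in UTC: 07:00-11:30, 12:30-17:00 (add 7h to convert from UTC-7).
Vanya in UTC: 07:30-10:00, 13:30-14:30, 15:00-16:30 (add 2h to convert from UTC-2).
Oona in UTC: 08:00-11:00, 12:30-17:00 (add 2h to convert from UTC-2).
Sofia ∩ Erik: 08:00-08:30, 09:00-10:30, 11:00-11:30, 12:00-13:00, 13:30-14:30, 15:30-16:00.
Sofia ∩ Erik ∩ Teo: 08:00-08:30, 09:00-10:30, 11:00-11:30, 12:00-13:00, 13:30-14:30.
Sofia ∩ Erik ∩ Teo ∩ Farrukh: 08:00-08:30, 09:00-10:30, 11:00-11:30, 12:30-13:00, 13:30-14:30.
Sofia ∩ Erik ∩ Teo ∩ Farrukh ∩ Vanya: 08:00-08:30, 09:00-10:00, 13:30-14:30.
Sofia ∩ Erik ∩ Teo ∩ Farrukh ∩ Vanya ∩ Oona: 08:00-08:30, 09:00-10:00, 13:30-14:30.
The longest is 09:00-10:00 at 60 minutes.

60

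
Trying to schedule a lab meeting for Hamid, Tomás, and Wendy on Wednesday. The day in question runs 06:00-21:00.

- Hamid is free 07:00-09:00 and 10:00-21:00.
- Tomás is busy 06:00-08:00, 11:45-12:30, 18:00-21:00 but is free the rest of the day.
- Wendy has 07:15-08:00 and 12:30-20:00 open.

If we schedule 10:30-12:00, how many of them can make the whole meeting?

Hamid free: 07:00-09:00, 10:00-21:00.
Tomás free: 08:00-11:45, 12:30-18:00 (invert busy blocks within the working day).
Wendy free: 07:15-08:00, 12:30-20:00.
Hamid can make the full 10:30-12:00 slot — that's 1.

1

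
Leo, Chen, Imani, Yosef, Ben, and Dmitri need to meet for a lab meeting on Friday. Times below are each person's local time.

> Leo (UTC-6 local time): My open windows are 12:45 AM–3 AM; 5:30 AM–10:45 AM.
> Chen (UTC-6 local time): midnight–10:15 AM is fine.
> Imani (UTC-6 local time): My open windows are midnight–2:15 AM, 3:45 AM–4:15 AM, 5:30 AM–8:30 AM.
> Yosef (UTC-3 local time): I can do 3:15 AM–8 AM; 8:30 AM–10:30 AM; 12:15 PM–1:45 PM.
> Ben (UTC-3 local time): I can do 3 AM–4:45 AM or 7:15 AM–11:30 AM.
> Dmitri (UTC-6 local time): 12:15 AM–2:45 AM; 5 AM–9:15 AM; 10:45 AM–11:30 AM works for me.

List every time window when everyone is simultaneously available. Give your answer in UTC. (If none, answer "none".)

Leo in UTC: 06:45-09:00, 11:30-16:45 (add 6h to convert from UTC-6).
Chen in UTC: 06:00-16:15 (add 6h to convert from UTC-6).
Imani in UTC: 06:00-08:15, 09:45-10:15, 11:30-14:30 (add 6h to convert from UTC-6).
Yosef in UTC: 06:15-11:00, 11:30-13:30, 15:15-16:45 (add 3h to convert from UTC-3).
Ben in UTC: 06:00-07:45, 10:15-14:30 (add 3h to convert from UTC-3).
Dmitri in UTC: 06:15-08:45, 11:00-15:15, 16:45-17:30 (add 6h to convert from UTC-6).
Leo ∩ Chen: 06:45-09:00, 11:30-16:15.
Leo ∩ Chen ∩ Imani: 06:45-08:15, 11:30-14:30.
Leo ∩ Chen ∩ Imani ∩ Yosef: 06:45-08:15, 11:30-13:30.
Leo ∩ Chen ∩ Imani ∩ Yosef ∩ Ben: 06:45-07:45, 11:30-13:30.
Leo ∩ Chen ∩ Imani ∩ Yosef ∩ Ben ∩ Dmitri: 06:45-07:45, 11:30-13:30.
Those are the intersection windows.

06:45-07:45, 11:30-13:30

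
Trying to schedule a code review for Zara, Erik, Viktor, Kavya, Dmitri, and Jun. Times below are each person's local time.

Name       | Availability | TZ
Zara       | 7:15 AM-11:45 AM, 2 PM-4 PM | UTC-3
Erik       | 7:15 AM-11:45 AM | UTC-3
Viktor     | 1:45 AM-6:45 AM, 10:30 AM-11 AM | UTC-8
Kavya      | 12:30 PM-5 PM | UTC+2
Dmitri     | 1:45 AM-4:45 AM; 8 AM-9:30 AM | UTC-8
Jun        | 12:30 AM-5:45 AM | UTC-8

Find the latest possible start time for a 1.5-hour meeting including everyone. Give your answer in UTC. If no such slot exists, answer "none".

11:15

Zara in UTC: 10:15-14:45, 17:00-19:00 (add 3h to convert from UTC-3).
Erik in UTC: 10:15-14:45 (add 3h to convert from UTC-3).
Viktor in UTC: 09:45-14:45, 18:30-19:00 (add 8h to convert from UTC-8).
Kavya in UTC: 10:30-15:00 (subtract 2h to convert from UTC+2).
Dmitri in UTC: 09:45-12:45, 16:00-17:30 (add 8h to convert from UTC-8).
Jun in UTC: 08:30-13:45 (add 8h to convert from UTC-8).
Zara ∩ Erik: 10:15-14:45.
Zara ∩ Erik ∩ Viktor: 10:15-14:45.
Zara ∩ Erik ∩ Viktor ∩ Kavya: 10:30-14:45.
Zara ∩ Erik ∩ Viktor ∩ Kavya ∩ Dmitri: 10:30-12:45.
Zara ∩ Erik ∩ Viktor ∩ Kavya ∩ Dmitri ∩ Jun: 10:30-12:45.
Those are the intersection windows.
The last common window of at least 90 minutes is 10:30-12:45; a 90-minute meeting can start as late as 11:15 and still end by 12:45.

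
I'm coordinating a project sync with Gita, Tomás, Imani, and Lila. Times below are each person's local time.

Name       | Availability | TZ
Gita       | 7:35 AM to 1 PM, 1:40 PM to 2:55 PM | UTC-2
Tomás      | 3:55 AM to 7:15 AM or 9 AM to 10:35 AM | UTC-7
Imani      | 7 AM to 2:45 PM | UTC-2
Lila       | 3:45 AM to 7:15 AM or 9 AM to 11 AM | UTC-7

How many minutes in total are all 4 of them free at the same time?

245

Gita in UTC: 09:35-15:00, 15:40-16:55 (add 2h to convert from UTC-2).
Tomás in UTC: 10:55-14:15, 16:00-17:35 (add 7h to convert from UTC-7).
Imani in UTC: 09:00-16:45 (add 2h to convert from UTC-2).
Lila in UTC: 10:45-14:15, 16:00-18:00 (add 7h to convert from UTC-7).
Gita ∩ Tomás: 10:55-14:15, 16:00-16:55.
Gita ∩ Tomás ∩ Imani: 10:55-14:15, 16:00-16:45.
Gita ∩ Tomás ∩ Imani ∩ Lila: 10:55-14:15, 16:00-16:45.
Summing the common windows: 200 + 45 = 245 minutes.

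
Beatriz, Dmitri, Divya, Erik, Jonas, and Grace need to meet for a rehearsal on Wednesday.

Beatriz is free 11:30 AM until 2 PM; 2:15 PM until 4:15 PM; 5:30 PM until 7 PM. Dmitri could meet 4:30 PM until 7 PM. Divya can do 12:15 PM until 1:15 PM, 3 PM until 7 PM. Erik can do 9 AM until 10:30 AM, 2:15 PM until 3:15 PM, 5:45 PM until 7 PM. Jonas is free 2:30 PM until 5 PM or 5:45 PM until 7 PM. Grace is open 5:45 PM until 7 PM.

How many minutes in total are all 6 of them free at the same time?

75

Beatriz ∩ Dmitri: 17:30-19:00.
Beatriz ∩ Dmitri ∩ Divya: 17:30-19:00.
Beatriz ∩ Dmitri ∩ Divya ∩ Erik: 17:45-19:00.
Beatriz ∩ Dmitri ∩ Divya ∩ Erik ∩ Jonas: 17:45-19:00.
Beatriz ∩ Dmitri ∩ Divya ∩ Erik ∩ Jonas ∩ Grace: 17:45-19:00.
That's a single block of 75 minutes.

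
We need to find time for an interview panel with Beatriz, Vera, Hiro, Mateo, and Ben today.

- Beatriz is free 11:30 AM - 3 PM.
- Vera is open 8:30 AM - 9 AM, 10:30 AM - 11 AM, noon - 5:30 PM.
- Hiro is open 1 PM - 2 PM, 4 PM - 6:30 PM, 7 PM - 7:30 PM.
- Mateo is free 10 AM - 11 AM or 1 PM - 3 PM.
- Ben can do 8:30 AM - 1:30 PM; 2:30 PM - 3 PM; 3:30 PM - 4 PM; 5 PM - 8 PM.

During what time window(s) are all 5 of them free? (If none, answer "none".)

Beatriz ∩ Vera: 12:00-15:00.
Beatriz ∩ Vera ∩ Hiro: 13:00-14:00.
Beatriz ∩ Vera ∩ Hiro ∩ Mateo: 13:00-14:00.
Beatriz ∩ Vera ∩ Hiro ∩ Mateo ∩ Ben: 13:00-13:30.

13:00-13:30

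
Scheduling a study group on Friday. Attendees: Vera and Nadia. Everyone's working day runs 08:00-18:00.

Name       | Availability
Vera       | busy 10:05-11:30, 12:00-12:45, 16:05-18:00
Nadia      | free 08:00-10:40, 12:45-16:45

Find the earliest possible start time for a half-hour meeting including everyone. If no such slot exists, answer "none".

Vera free: 08:00-10:05, 11:30-12:00, 12:45-16:05 (invert busy blocks within the working day).
Nadia free: 08:00-10:40, 12:45-16:45.
Vera ∩ Nadia: 08:00-10:05, 12:45-16:05.
The first common window of at least 30 minutes is 08:00-10:05, so the earliest start is 08:00.

08:00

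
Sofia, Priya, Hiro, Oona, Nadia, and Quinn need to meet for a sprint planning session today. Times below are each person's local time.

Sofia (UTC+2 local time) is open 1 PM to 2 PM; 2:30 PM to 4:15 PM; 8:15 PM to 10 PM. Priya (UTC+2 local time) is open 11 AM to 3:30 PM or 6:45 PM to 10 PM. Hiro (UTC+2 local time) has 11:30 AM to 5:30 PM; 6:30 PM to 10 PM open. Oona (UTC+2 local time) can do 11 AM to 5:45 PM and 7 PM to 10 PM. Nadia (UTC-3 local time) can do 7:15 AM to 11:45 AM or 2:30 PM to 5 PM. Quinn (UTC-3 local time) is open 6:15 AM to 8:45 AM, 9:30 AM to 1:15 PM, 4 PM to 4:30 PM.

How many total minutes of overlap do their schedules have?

135

Sofia in UTC: 11:00-12:00, 12:30-14:15, 18:15-20:00 (subtract 2h to convert from UTC+2).
Priya in UTC: 09:00-13:30, 16:45-20:00 (subtract 2h to convert from UTC+2).
Hiro in UTC: 09:30-15:30, 16:30-20:00 (subtract 2h to convert from UTC+2).
Oona in UTC: 09:00-15:45, 17:00-20:00 (subtract 2h to convert from UTC+2).
Nadia in UTC: 10:15-14:45, 17:30-20:00 (add 3h to convert from UTC-3).
Quinn in UTC: 09:15-11:45, 12:30-16:15, 19:00-19:30 (add 3h to convert from UTC-3).
Sofia ∩ Priya: 11:00-12:00, 12:30-13:30, 18:15-20:00.
Sofia ∩ Priya ∩ Hiro: 11:00-12:00, 12:30-13:30, 18:15-20:00.
Sofia ∩ Priya ∩ Hiro ∩ Oona: 11:00-12:00, 12:30-13:30, 18:15-20:00.
Sofia ∩ Priya ∩ Hiro ∩ Oona ∩ Nadia: 11:00-12:00, 12:30-13:30, 18:15-20:00.
Sofia ∩ Priya ∩ Hiro ∩ Oona ∩ Nadia ∩ Quinn: 11:00-11:45, 12:30-13:30, 19:00-19:30.
Summing the common windows: 45 + 60 + 30 = 135 minutes.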